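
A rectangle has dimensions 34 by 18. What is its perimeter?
Perimeter = 2 * (length + width)
Perimeter = 2 * (34 + 18)
Perimeter = 2 * 52
Perimeter = 104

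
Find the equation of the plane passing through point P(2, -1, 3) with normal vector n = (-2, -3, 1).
d = n·P = (-2)(2) + (-3)(-1) + (1)(3) = 2
Plane: -2x - 3y + z = 2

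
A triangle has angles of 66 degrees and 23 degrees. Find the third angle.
Sum of angles in a triangle = 180 degrees
Third angle = 180 - 66 - 23
Third angle = 91 degrees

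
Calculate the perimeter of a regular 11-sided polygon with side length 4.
Perimeter = number of sides * side length
Perimeter = 11 * 4
Perimeter = 44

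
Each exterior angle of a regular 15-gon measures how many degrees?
Exterior angle of a regular n-gon = 360/n
Exterior angle = 360/15
Exterior angle = 24 degrees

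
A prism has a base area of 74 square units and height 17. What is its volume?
Volume = base area * height
Volume = 74 * 17
Volume = 1258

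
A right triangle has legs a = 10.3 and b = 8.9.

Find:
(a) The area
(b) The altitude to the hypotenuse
(a) Area = ½ab = ½·10.3·8.9 = 45.835
(b) Hypotenuse c = √(10.3² + 8.9²) = √185.3 = 13.6125
    Area = ½·c·h_c  →  h_c = 2·Area/c = 2·45.835/13.6125 = 6.734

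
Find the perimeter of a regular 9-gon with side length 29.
Perimeter = number of sides * side length
Perimeter = 9 * 29
Perimeter = 261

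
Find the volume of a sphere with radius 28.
Volume = (4/3) * pi * r³
Volume = (4/3) * pi * 28³
Volume = (4/3) * pi * 21952
Volume = 91952.32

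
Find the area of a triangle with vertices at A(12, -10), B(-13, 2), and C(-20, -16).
Using the coordinate formula: Area = (1/2)|x₁(y₂-y₃) + x₂(y₃-y₁) + x₃(y₁-y₂)|
Area = (1/2)|12(2-(-16)) + (-13)((-16)-(-10)) + (-20)((-10)-2)|
Area = (1/2)|12*18 + (-13)*(-6) + (-20)*(-12)|
Area = (1/2)|216 + 78 + 240|
Area = (1/2)*534 = 267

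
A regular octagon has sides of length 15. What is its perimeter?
Perimeter = number of sides * side length
Perimeter = 8 * 15
Perimeter = 120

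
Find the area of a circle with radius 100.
Area = pi * r²
Area = pi * 100²
Area = pi * 10000
Area = 31415.93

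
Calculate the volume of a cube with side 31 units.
Volume = s³
Volume = 31³
Volume = 29791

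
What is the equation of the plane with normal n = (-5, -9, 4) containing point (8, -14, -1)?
d = n·P = (-5)(8) + (-9)(-14) + (4)(-1) = 82
Plane: -5x - 9y + 4z = 82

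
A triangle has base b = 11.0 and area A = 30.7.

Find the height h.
A = ½bh  →  h = 2A/b
h = 2·30.7/11.0 = 5.582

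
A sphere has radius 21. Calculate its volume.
Volume = (4/3) * pi * r³
Volume = (4/3) * pi * 21³
Volume = (4/3) * pi * 9261
Volume = 38792.39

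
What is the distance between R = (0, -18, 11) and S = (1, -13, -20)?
d = √[(1)² + (5)² + (-31)²] = √987 = 31.42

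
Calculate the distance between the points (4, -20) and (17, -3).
Using the distance formula: d = sqrt((x₂-x₁)² + (y₂-y₁)²)
dx = 17 - 4 = 13
dy = (-3) - (-20) = 17
d = sqrt(13² + 17²) = sqrt(169 + 289) = sqrt(458) = 21.40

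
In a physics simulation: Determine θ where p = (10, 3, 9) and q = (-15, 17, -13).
p·q = -216, |p|² = 190, |q|² = 683
cos θ = -216/√129770 ≈ -0.5996
θ ≈ 126.8°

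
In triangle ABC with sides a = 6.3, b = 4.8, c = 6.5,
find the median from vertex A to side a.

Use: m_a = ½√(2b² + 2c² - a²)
m_a = ½√(2·4.8² + 2·6.5² - 6.3²)
m_a = ½√(46.08 + 84.5 - 39.69) = ½√90.89 = 4.767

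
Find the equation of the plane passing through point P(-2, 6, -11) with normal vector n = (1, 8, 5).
d = n·P = (1)(-2) + (8)(6) + (5)(-11) = -9
Plane: x + 8y + 5z = -9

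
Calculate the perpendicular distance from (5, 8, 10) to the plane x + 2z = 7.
d = |1(5) + 0(8) + 2(10) - (7)| / √(1² + 0² + 2²) = 18/√5 = 8.05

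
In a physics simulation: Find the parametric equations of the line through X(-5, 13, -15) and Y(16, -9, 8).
Direction vector d = Y - X = (21, -22, 23)
x = -5 + 21t, y = 13 - 22t, z = -15 + 23t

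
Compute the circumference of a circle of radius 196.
Circumference = 2 * pi * r
Circumference = 2 * pi * 196
Circumference = 1231.50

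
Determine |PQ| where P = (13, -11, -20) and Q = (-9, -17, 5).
d = √[(-22)² + (-6)² + (25)²] = √1145 = 33.84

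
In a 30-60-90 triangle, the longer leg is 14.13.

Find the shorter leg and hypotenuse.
In a 30-60-90 triangle, sides are in ratio 1 : √3 : 2.
Long leg = short leg·√3  →  short leg = 14.13/√3 = 8.158
Hypotenuse = 2·(short leg) = 2·14.13/√3 = 16.32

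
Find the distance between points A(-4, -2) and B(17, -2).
Using the distance formula: d = sqrt((x₂-x₁)² + (y₂-y₁)²)
dx = 17 - (-4) = 21
dy = (-2) - (-2) = 0
d = sqrt(21² + 0²) = sqrt(441 + 0) = sqrt(441) = 21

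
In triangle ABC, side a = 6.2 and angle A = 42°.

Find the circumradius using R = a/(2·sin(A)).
R = a/(2·sin(A)) = 6.2/(2·sin(42°))
R = 6.2/(2·0.669131) = 6.2/1.338261 = 4.633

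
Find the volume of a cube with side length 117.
Volume = s³
Volume = 117³
Volume = 1601613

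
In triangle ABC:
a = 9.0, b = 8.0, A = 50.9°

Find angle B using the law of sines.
sin(B)/b = sin(A)/a
sin(B) = b·sin(A)/a = 8.0·sin(50.9°)/9.0 = 0.689819
B = arcsin(0.689819) = 43.62°  (b ≤ a, so B ≤ A and the acute solution is unique)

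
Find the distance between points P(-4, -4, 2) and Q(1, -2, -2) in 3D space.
d = √[(5)² + (2)² + (-4)²] = √45 = 6.708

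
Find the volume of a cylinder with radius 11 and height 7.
Volume = pi * r² * h
Volume = pi * 11² * 7
Volume = pi * 121 * 7
Volume = pi * 847
Volume = 2660.93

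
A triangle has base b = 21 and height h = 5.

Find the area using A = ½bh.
A = ½·21·5 = 52.5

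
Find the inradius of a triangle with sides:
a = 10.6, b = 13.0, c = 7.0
s = (a+b+c)/2 = (10.6+13.0+7.0)/2 = 15.3
Area = √(s(s-a)(s-b)(s-c)) = √(15.3·4.7·2.3·8.3) = 37.0508
r = Area/s = 37.0508/15.3 = 2.422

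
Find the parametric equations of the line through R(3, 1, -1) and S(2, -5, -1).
Direction vector d = S - R = (-1, -6, 0)
x = 3 - t, y = 1 - 6t, z = -1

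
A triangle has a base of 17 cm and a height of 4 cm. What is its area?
Area = (1/2) * base * height
Area = (1/2) * 17 * 4
Area = 34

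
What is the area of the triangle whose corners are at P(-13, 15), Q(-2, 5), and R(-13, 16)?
Using the coordinate formula: Area = (1/2)|x₁(y₂-y₃) + x₂(y₃-y₁) + x₃(y₁-y₂)|
Area = (1/2)|(-13)(5-16) + (-2)(16-15) + (-13)(15-5)|
Area = (1/2)|(-13)*(-11) + (-2)*1 + (-13)*10|
Area = (1/2)|143 + (-2) + (-130)|
Area = (1/2)*11 = 5.50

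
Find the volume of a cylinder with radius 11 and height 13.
Volume = pi * r² * h
Volume = pi * 11² * 13
Volume = pi * 121 * 13
Volume = pi * 1573
Volume = 4941.73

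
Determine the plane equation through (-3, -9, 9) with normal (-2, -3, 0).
d = n·P = (-2)(-3) + (-3)(-9) + (0)(9) = 33
Plane: -2x - 3y = 33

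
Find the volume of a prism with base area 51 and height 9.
Volume = base area * height
Volume = 51 * 9
Volume = 459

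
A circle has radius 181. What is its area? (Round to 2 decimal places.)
Area = pi * r²
Area = pi * 181²
Area = pi * 32761
Area = 102921.72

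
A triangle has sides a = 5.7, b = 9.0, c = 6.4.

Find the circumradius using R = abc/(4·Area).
s = (a+b+c)/2 = 10.55
Area = √(s(s-a)(s-b)(s-c)) = √(10.55·4.85·1.55·4.15) = 18.1421
R = abc/(4·Area) = (5.7·9.0·6.4)/(4·18.1421) = 328.32/72.5684 = 4.524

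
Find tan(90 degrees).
tan(90 degrees) = undefined
Decimal approximation: undefined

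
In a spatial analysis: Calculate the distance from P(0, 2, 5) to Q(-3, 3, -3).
d = √[(-3)² + (1)² + (-8)²] = √74 = 8.602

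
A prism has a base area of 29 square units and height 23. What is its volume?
Volume = base area * height
Volume = 29 * 23
Volume = 667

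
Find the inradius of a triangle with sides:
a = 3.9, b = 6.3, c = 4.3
s = (a+b+c)/2 = (3.9+6.3+4.3)/2 = 7.25
Area = √(s(s-a)(s-b)(s-c)) = √(7.25·3.35·0.95·2.95) = 8.2502
r = Area/s = 8.2502/7.25 = 1.138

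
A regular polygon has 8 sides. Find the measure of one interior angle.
Interior angle of a regular n-gon = (n-2)*180/n
Interior angle = (8-2)*180/8
Interior angle = 6*180/8
Interior angle = 1080/8
Interior angle = 135 degrees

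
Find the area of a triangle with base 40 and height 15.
Area = (1/2) * base * height
Area = (1/2) * 40 * 15
Area = 300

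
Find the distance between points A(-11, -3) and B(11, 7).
Using the distance formula: d = sqrt((x₂-x₁)² + (y₂-y₁)²)
dx = 11 - (-11) = 22
dy = 7 - (-3) = 10
d = sqrt(22² + 10²) = sqrt(484 + 100) = sqrt(584) = 24.17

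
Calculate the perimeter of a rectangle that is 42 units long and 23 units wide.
Perimeter = 2 * (length + width)
Perimeter = 2 * (42 + 23)
Perimeter = 2 * 65
Perimeter = 130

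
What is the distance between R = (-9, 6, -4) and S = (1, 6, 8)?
d = √[(10)² + (0)² + (12)²] = √244 = 15.62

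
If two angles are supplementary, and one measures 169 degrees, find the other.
Supplementary angles sum to 180 degrees.
Other angle = 180 - 169
Other angle = 11 degrees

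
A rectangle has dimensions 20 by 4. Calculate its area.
Area = length * width
Area = 20 * 4
Area = 80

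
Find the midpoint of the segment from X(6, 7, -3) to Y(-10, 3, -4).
Midpoint = ((6-10)/2, (7+3)/2, (-3-4)/2) = (-2, 5, -3.5)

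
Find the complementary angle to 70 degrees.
Complementary angles sum to 90 degrees.
Other angle = 90 - 70
Other angle = 20 degrees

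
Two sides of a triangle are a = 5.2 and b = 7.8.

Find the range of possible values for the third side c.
By the triangle inequality: |a - b| < c < a + b
|5.2 - 7.8| < c < 5.2 + 7.8
2.6 < c < 13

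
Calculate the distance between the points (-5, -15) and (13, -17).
Using the distance formula: d = sqrt((x₂-x₁)² + (y₂-y₁)²)
dx = 13 - (-5) = 18
dy = (-17) - (-15) = -2
d = sqrt(18² + (-2)²) = sqrt(324 + 4) = sqrt(328) = 18.11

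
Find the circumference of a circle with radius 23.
Circumference = 2 * pi * r
Circumference = 2 * pi * 23
Circumference = 144.51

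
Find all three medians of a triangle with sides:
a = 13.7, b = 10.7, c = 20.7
Using m_x = ½√(2y² + 2z² - x²):
m_a = ½√(2·10.7² + 2·20.7² - 13.7²) = ½√898.27 = 14.99
m_b = ½√(2·13.7² + 2·20.7² - 10.7²) = ½√1117.87 = 16.72
m_c = ½√(2·13.7² + 2·10.7² - 20.7²) = ½√175.87 = 6.631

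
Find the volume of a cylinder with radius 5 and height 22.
Volume = pi * r² * h
Volume = pi * 5² * 22
Volume = pi * 25 * 22
Volume = pi * 550
Volume = 1727.88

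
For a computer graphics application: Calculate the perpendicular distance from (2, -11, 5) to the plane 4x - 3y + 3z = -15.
d = |4(2) + (-3)(-11) + 3(5) - (-15)| / √(4² + (-3)² + 3²) = 71/√34 = 12.18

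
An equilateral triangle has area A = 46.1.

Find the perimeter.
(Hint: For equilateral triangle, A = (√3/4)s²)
A = (√3/4)s²  →  s² = 4A/√3 = 4·46.1/√3 = 106.463
s = 10.3181
Perimeter = 3s = 30.95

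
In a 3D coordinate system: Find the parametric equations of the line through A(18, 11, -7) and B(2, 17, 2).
Direction vector d = B - A = (-16, 6, 9)
x = 18 - 16t, y = 11 + 6t, z = -7 + 9t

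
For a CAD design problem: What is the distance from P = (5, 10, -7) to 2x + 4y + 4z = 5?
d = |2(5) + 4(10) + 4(-7) - (5)| / √(2² + 4² + 4²) = 17/√36 = 2.833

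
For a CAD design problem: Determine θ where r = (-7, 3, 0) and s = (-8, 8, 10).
r·s = 80, |r|² = 58, |s|² = 228
cos θ = 80/√13224 ≈ 0.6957
θ ≈ 45.92°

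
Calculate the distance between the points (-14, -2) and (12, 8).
Using the distance formula: d = sqrt((x₂-x₁)² + (y₂-y₁)²)
dx = 12 - (-14) = 26
dy = 8 - (-2) = 10
d = sqrt(26² + 10²) = sqrt(676 + 100) = sqrt(776) = 27.86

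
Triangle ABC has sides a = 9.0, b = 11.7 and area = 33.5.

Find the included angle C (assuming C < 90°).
Area = ½ab·sin(C)  →  sin(C) = 2·Area/(ab)
sin(C) = 2·33.5/(9.0·11.7) = 0.636277
C = arcsin(0.636277) = 39.51°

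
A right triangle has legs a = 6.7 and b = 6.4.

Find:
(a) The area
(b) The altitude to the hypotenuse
(a) Area = ½ab = ½·6.7·6.4 = 21.44
(b) Hypotenuse c = √(6.7² + 6.4²) = √85.85 = 9.26553
    Area = ½·c·h_c  →  h_c = 2·Area/c = 2·21.44/9.26553 = 4.628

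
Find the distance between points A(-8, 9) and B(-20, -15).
Using the distance formula: d = sqrt((x₂-x₁)² + (y₂-y₁)²)
dx = (-20) - (-8) = -12
dy = (-15) - 9 = -24
d = sqrt((-12)² + (-24)²) = sqrt(144 + 576) = sqrt(720) = 26.83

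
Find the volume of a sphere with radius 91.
Volume = (4/3) * pi * r³
Volume = (4/3) * pi * 91³
Volume = (4/3) * pi * 753571
Volume = 3156550.82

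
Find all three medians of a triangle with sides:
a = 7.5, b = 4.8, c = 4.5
Using m_x = ½√(2y² + 2z² - x²):
m_a = ½√(2·4.8² + 2·4.5² - 7.5²) = ½√30.33 = 2.754
m_b = ½√(2·7.5² + 2·4.5² - 4.8²) = ½√129.96 = 5.7
m_c = ½√(2·7.5² + 2·4.8² - 4.5²) = ½√138.33 = 5.881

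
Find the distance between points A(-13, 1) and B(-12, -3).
Using the distance formula: d = sqrt((x₂-x₁)² + (y₂-y₁)²)
dx = (-12) - (-13) = 1
dy = (-3) - 1 = -4
d = sqrt(1² + (-4)²) = sqrt(1 + 16) = sqrt(17) = 4.12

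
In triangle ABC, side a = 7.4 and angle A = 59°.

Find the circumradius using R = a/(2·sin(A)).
R = a/(2·sin(A)) = 7.4/(2·sin(59°))
R = 7.4/(2·0.857167) = 7.4/1.714335 = 4.317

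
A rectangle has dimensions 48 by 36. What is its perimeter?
Perimeter = 2 * (length + width)
Perimeter = 2 * (48 + 36)
Perimeter = 2 * 84
Perimeter = 168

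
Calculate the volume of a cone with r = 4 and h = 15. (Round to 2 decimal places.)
Volume = (1/3) * pi * r² * h
Volume = (1/3) * pi * 4² * 15
Volume = (1/3) * pi * 16 * 15
Volume = (1/3) * pi * 240
Volume = 251.33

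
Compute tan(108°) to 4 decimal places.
tan(108 degrees) = -3.0777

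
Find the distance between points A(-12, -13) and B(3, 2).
Using the distance formula: d = sqrt((x₂-x₁)² + (y₂-y₁)²)
dx = 3 - (-12) = 15
dy = 2 - (-13) = 15
d = sqrt(15² + 15²) = sqrt(225 + 225) = sqrt(450) = 21.21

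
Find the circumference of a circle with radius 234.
Circumference = 2 * pi * r
Circumference = 2 * pi * 234
Circumference = 1470.27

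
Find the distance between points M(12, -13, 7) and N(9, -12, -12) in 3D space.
d = √[(-3)² + (1)² + (-19)²] = √371 = 19.26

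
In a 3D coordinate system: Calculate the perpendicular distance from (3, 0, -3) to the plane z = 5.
d = |0(3) + 0(0) + 1(-3) - (5)| / √(0² + 0² + 1²) = 8/√1 = 8.0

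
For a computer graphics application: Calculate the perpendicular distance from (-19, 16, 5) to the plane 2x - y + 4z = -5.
d = |2(-19) + (-1)(16) + 4(5) - (-5)| / √(2² + (-1)² + 4²) = 29/√21 = 6.328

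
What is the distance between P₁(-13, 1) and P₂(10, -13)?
Using the distance formula: d = sqrt((x₂-x₁)² + (y₂-y₁)²)
dx = 10 - (-13) = 23
dy = (-13) - 1 = -14
d = sqrt(23² + (-14)²) = sqrt(529 + 196) = sqrt(725) = 26.93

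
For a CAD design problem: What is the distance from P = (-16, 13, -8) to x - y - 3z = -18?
d = |1(-16) + (-1)(13) + (-3)(-8) - (-18)| / √(1² + (-1)² + (-3)²) = 13/√11 = 3.92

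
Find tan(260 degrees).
tan(260 degrees) = 5.6713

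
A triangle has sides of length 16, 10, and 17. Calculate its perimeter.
Perimeter = sum of all sides
Perimeter = 16 + 10 + 17
Perimeter = 43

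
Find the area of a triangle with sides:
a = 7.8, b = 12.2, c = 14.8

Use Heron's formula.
s = (a+b+c)/2 = (7.8+12.2+14.8)/2 = 17.4
A = √(s(s-a)(s-b)(s-c)) = √(17.4·9.6·5.2·2.6)
A = √2258.38 = 47.52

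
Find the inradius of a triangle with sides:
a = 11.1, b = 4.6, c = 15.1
s = (a+b+c)/2 = (11.1+4.6+15.1)/2 = 15.4
Area = √(s(s-a)(s-b)(s-c)) = √(15.4·4.3·10.8·0.3) = 14.6476
r = Area/s = 14.6476/15.4 = 0.9511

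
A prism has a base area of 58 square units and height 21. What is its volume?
Volume = base area * height
Volume = 58 * 21
Volume = 1218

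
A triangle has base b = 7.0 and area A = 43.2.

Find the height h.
A = ½bh  →  h = 2A/b
h = 2·43.2/7.0 = 12.34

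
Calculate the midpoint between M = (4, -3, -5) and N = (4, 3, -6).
Midpoint = ((4+4)/2, (-3+3)/2, (-5-6)/2) = (4, 0, -5.5)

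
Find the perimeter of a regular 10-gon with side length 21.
Perimeter = number of sides * side length
Perimeter = 10 * 21
Perimeter = 210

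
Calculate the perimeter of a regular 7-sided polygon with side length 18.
Perimeter = number of sides * side length
Perimeter = 7 * 18
Perimeter = 126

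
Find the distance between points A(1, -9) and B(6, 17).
Using the distance formula: d = sqrt((x₂-x₁)² + (y₂-y₁)²)
dx = 6 - 1 = 5
dy = 17 - (-9) = 26
d = sqrt(5² + 26²) = sqrt(25 + 676) = sqrt(701) = 26.48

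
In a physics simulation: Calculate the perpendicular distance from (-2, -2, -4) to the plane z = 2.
d = |0(-2) + 0(-2) + 1(-4) - (2)| / √(0² + 0² + 1²) = 6/√1 = 6.0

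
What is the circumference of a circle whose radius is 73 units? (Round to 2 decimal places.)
Circumference = 2 * pi * r
Circumference = 2 * pi * 73
Circumference = 458.67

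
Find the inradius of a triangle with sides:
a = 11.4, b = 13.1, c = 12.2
s = (a+b+c)/2 = (11.4+13.1+12.2)/2 = 18.35
Area = √(s(s-a)(s-b)(s-c)) = √(18.35·6.95·5.25·6.15) = 64.1694
r = Area/s = 64.1694/18.35 = 3.497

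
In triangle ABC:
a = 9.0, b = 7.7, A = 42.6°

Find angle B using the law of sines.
sin(B)/b = sin(A)/a
sin(B) = b·sin(A)/a = 7.7·sin(42.6°)/9.0 = 0.579105
B = arcsin(0.579105) = 35.39°  (b ≤ a, so B ≤ A and the acute solution is unique)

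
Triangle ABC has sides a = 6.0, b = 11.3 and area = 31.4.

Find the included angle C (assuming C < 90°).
Area = ½ab·sin(C)  →  sin(C) = 2·Area/(ab)
sin(C) = 2·31.4/(6.0·11.3) = 0.926254
C = arcsin(0.926254) = 67.86°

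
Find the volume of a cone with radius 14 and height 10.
Volume = (1/3) * pi * r² * h
Volume = (1/3) * pi * 14² * 10
Volume = (1/3) * pi * 196 * 10
Volume = (1/3) * pi * 1960
Volume = 2052.51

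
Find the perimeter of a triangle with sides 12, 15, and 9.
Perimeter = sum of all sides
Perimeter = 12 + 15 + 9
Perimeter = 36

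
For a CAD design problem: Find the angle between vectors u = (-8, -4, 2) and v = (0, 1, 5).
u·v = 6, |u|² = 84, |v|² = 26
cos θ = 6/√2184 ≈ 0.1284
θ ≈ 82.62°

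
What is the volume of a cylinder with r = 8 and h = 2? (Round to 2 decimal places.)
Volume = pi * r² * h
Volume = pi * 8² * 2
Volume = pi * 64 * 2
Volume = pi * 128
Volume = 402.12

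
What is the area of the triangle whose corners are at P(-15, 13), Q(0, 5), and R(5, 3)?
Using the coordinate formula: Area = (1/2)|x₁(y₂-y₃) + x₂(y₃-y₁) + x₃(y₁-y₂)|
Area = (1/2)|(-15)(5-3) + 0(3-13) + 5(13-5)|
Area = (1/2)|(-15)*2 + 0*(-10) + 5*8|
Area = (1/2)|(-30) + 0 + 40|
Area = (1/2)*10 = 5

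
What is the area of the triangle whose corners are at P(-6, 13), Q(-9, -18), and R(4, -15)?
Using the coordinate formula: Area = (1/2)|x₁(y₂-y₃) + x₂(y₃-y₁) + x₃(y₁-y₂)|
Area = (1/2)|(-6)((-18)-(-15)) + (-9)((-15)-13) + 4(13-(-18))|
Area = (1/2)|(-6)*(-3) + (-9)*(-28) + 4*31|
Area = (1/2)|18 + 252 + 124|
Area = (1/2)*394 = 197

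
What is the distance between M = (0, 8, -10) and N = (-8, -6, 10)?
d = √[(-8)² + (-14)² + (20)²] = √660 = 25.69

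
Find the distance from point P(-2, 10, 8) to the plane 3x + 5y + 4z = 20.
d = |3(-2) + 5(10) + 4(8) - (20)| / √(3² + 5² + 4²) = 56/√50 = 7.92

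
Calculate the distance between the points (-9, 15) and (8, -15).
Using the distance formula: d = sqrt((x₂-x₁)² + (y₂-y₁)²)
dx = 8 - (-9) = 17
dy = (-15) - 15 = -30
d = sqrt(17² + (-30)²) = sqrt(289 + 900) = sqrt(1189) = 34.48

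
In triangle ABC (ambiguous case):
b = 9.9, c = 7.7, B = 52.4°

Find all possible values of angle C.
sin(C)/c = sin(B)/b  →  sin(C) = c·sin(B)/b = 7.7·sin(52.4°)/9.9 = 0.616225
C₁ = arcsin(0.616225) = 38.04°,  C₂ = 180° - C₁ = 141.96°
Check C₂: A = 180° - 52.4° - 141.96° = -14.36° ≤ 0, rejected
C = 38.04° (one solution)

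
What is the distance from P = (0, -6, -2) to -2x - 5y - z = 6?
d = |(-2)(0) + (-5)(-6) + (-1)(-2) - (6)| / √((-2)² + (-5)² + (-1)²) = 26/√30 = 4.747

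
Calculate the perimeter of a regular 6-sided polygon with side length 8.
Perimeter = number of sides * side length
Perimeter = 6 * 8
Perimeter = 48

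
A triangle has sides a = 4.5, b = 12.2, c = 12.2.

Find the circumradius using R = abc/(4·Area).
s = (a+b+c)/2 = 14.45
Area = √(s(s-a)(s-b)(s-c)) = √(14.45·9.95·2.25·2.25) = 26.9791
R = abc/(4·Area) = (4.5·12.2·12.2)/(4·26.9791) = 669.78/107.9164 = 6.206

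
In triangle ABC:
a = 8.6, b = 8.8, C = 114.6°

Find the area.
Using A = ½ab·sin(C):
A = ½·8.6·8.8·sin(114.6°) = ½·75.68·0.909236 = 34.41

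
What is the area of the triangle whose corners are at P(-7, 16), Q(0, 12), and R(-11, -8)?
Using the coordinate formula: Area = (1/2)|x₁(y₂-y₃) + x₂(y₃-y₁) + x₃(y₁-y₂)|
Area = (1/2)|(-7)(12-(-8)) + 0((-8)-16) + (-11)(16-12)|
Area = (1/2)|(-7)*20 + 0*(-24) + (-11)*4|
Area = (1/2)|(-140) + 0 + (-44)|
Area = (1/2)*184 = 92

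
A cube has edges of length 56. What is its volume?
Volume = s³
Volume = 56³
Volume = 175616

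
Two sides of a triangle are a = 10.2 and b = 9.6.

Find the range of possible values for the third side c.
By the triangle inequality: |a - b| < c < a + b
|10.2 - 9.6| < c < 10.2 + 9.6
0.6 < c < 19.8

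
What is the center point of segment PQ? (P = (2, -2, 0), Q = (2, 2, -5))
Midpoint = ((2+2)/2, (-2+2)/2, (0-5)/2) = (2, 0, -2.5)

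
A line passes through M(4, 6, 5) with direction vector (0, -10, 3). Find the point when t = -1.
P(-1) = (4 + 0(-1), 6 + (-10)(-1), 5 + 3(-1)) = (4, 16, 2)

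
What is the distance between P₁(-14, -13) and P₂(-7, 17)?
Using the distance formula: d = sqrt((x₂-x₁)² + (y₂-y₁)²)
dx = (-7) - (-14) = 7
dy = 17 - (-13) = 30
d = sqrt(7² + 30²) = sqrt(49 + 900) = sqrt(949) = 30.81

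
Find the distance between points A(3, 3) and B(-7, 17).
Using the distance formula: d = sqrt((x₂-x₁)² + (y₂-y₁)²)
dx = (-7) - 3 = -10
dy = 17 - 3 = 14
d = sqrt((-10)² + 14²) = sqrt(100 + 196) = sqrt(296) = 17.20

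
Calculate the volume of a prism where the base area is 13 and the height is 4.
Volume = base area * height
Volume = 13 * 4
Volume = 52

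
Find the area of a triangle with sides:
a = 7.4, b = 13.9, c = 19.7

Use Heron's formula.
s = (a+b+c)/2 = (7.4+13.9+19.7)/2 = 20.5
A = √(s(s-a)(s-b)(s-c)) = √(20.5·13.1·6.6·0.8)
A = √1417.94 = 37.66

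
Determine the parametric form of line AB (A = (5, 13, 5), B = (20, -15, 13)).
Direction vector d = B - A = (15, -28, 8)
x = 5 + 15t, y = 13 - 28t, z = 5 + 8t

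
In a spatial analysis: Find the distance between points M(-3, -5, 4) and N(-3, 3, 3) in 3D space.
d = √[(0)² + (8)² + (-1)²] = √65 = 8.062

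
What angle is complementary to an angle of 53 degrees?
Complementary angles sum to 90 degrees.
Other angle = 90 - 53
Other angle = 37 degrees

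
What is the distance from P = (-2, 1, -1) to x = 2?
d = |1(-2) + 0(1) + 0(-1) - (2)| / √(1² + 0² + 0²) = 4/√1 = 4.0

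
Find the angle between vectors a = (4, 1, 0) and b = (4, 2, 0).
a·b = 18, |a|² = 17, |b|² = 20
cos θ = 18/√340 ≈ 0.9762
θ ≈ 12.53°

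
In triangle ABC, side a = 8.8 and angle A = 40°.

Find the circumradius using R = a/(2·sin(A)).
R = a/(2·sin(A)) = 8.8/(2·sin(40°))
R = 8.8/(2·0.642788) = 8.8/1.285575 = 6.845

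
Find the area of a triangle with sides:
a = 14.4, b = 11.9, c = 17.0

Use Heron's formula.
s = (a+b+c)/2 = (14.4+11.9+17.0)/2 = 21.65
A = √(s(s-a)(s-b)(s-c)) = √(21.65·7.25·9.75·4.65)
A = √7116.29 = 84.36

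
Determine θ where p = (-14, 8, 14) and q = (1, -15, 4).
p·q = -78, |p|² = 456, |q|² = 242
cos θ = -78/√110352 ≈ -0.2348
θ ≈ 103.6°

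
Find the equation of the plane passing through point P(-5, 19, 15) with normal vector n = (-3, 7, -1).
d = n·P = (-3)(-5) + (7)(19) + (-1)(15) = 133
Plane: -3x + 7y - z = 133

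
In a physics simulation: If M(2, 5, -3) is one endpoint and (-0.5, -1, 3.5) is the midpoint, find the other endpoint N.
N = (2×(-0.5) - 2, 2×(-1) - 5, 2×3.5 - (-3)) = (-3, -7, 10)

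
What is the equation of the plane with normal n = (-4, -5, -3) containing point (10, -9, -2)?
d = n·P = (-4)(10) + (-5)(-9) + (-3)(-2) = 11
Plane: -4x - 5y - 3z = 11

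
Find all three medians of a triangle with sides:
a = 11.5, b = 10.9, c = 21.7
Using m_x = ½√(2y² + 2z² - x²):
m_a = ½√(2·10.9² + 2·21.7² - 11.5²) = ½√1047.15 = 16.18
m_b = ½√(2·11.5² + 2·21.7² - 10.9²) = ½√1087.47 = 16.49
m_c = ½√(2·11.5² + 2·10.9² - 21.7²) = ½√31.23 = 2.794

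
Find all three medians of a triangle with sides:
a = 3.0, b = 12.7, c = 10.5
Using m_x = ½√(2y² + 2z² - x²):
m_a = ½√(2·12.7² + 2·10.5² - 3.0²) = ½√534.08 = 11.56
m_b = ½√(2·3.0² + 2·10.5² - 12.7²) = ½√77.21 = 4.393
m_c = ½√(2·3.0² + 2·12.7² - 10.5²) = ½√230.33 = 7.588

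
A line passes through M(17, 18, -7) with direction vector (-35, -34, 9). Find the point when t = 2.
P(2) = (17 + (-35)(2), 18 + (-34)(2), -7 + 9(2)) = (-53, -50, 11)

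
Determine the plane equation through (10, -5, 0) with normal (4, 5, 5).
d = n·P = (4)(10) + (5)(-5) + (5)(0) = 15
Plane: 4x + 5y + 5z = 15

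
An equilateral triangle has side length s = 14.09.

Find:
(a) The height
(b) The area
(a) Height h = s·√3/2 = 14.09·√3/2 = 12.2
(b) Area = (√3/4)·s² = (√3/4)·14.09² = (√3/4)·198.528 = 85.97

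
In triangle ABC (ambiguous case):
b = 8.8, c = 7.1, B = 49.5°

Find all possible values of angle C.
sin(C)/c = sin(B)/b  →  sin(C) = c·sin(B)/b = 7.1·sin(49.5°)/8.8 = 0.613509
C₁ = arcsin(0.613509) = 37.84°,  C₂ = 180° - C₁ = 142.16°
Check C₂: A = 180° - 49.5° - 142.16° = -11.66° ≤ 0, rejected
C = 37.84° (one solution)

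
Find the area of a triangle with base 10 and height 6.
Area = (1/2) * base * height
Area = (1/2) * 10 * 6
Area = 30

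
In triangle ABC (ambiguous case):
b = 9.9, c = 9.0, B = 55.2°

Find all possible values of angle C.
sin(C)/c = sin(B)/b  →  sin(C) = c·sin(B)/b = 9.0·sin(55.2°)/9.9 = 0.746499
C₁ = arcsin(0.746499) = 48.29°,  C₂ = 180° - C₁ = 131.71°
Check C₂: A = 180° - 55.2° - 131.71° = -6.91° ≤ 0, rejected
C = 48.29° (one solution)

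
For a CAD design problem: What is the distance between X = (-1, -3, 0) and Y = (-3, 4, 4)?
d = √[(-2)² + (7)² + (4)²] = √69 = 8.307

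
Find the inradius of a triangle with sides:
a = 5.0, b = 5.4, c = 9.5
s = (a+b+c)/2 = (5.0+5.4+9.5)/2 = 9.95
Area = √(s(s-a)(s-b)(s-c)) = √(9.95·4.95·4.55·0.45) = 10.0421
r = Area/s = 10.0421/9.95 = 1.009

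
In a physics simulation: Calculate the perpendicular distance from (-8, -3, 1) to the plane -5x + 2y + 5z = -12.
d = |(-5)(-8) + 2(-3) + 5(1) - (-12)| / √((-5)² + 2² + 5²) = 51/√54 = 6.94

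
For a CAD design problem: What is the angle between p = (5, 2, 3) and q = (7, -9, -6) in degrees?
p·q = -1, |p|² = 38, |q|² = 166
cos θ = -1/√6308 ≈ -0.01259
θ ≈ 90.72°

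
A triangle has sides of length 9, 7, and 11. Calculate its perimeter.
Perimeter = sum of all sides
Perimeter = 9 + 7 + 11
Perimeter = 27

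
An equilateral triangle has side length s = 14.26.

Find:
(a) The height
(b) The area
(a) Height h = s·√3/2 = 14.26·√3/2 = 12.35
(b) Area = (√3/4)·s² = (√3/4)·14.26² = (√3/4)·203.348 = 88.05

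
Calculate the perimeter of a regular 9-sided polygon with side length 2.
Perimeter = number of sides * side length
Perimeter = 9 * 2
Perimeter = 18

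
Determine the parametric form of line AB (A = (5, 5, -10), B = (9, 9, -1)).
Direction vector d = B - A = (4, 4, 9)
x = 5 + 4t, y = 5 + 4t, z = -10 + 9t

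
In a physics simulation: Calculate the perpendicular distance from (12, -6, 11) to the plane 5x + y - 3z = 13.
d = |5(12) + 1(-6) + (-3)(11) - (13)| / √(5² + 1² + (-3)²) = 8/√35 = 1.352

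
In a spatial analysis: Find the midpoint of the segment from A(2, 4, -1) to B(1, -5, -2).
Midpoint = ((2+1)/2, (4-5)/2, (-1-2)/2) = (1.5, -0.5, -1.5)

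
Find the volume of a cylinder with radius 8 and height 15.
Volume = pi * r² * h
Volume = pi * 8² * 15
Volume = pi * 64 * 15
Volume = pi * 960
Volume = 3015.93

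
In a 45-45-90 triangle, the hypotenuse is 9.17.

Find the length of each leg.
In a 45-45-90 triangle, hypotenuse = leg·√2  →  leg = hypotenuse/√2
leg = 9.17/√2 = 6.484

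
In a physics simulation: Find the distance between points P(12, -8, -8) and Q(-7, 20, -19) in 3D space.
d = √[(-19)² + (28)² + (-11)²] = √1266 = 35.58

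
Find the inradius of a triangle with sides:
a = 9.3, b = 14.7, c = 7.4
s = (a+b+c)/2 = (9.3+14.7+7.4)/2 = 15.7
Area = √(s(s-a)(s-b)(s-c)) = √(15.7·6.4·1·8.3) = 28.8788
r = Area/s = 28.8788/15.7 = 1.839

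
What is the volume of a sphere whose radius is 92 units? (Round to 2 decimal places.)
Volume = (4/3) * pi * r³
Volume = (4/3) * pi * 92³
Volume = (4/3) * pi * 778688
Volume = 3261760.67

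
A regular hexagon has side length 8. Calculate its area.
For a regular 6-gon with side length s = 8:
Apothem a = s / (2*tan(pi/6)) = 8 / (2*tan(pi/6)) ≈ 6.9282
Perimeter P = 6 * 8 = 48
Area = (1/2) * P * a = (1/2) * 48 * 6.9282 = 166.28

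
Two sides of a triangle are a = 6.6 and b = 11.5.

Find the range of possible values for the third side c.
By the triangle inequality: |a - b| < c < a + b
|6.6 - 11.5| < c < 6.6 + 11.5
4.9 < c < 18.1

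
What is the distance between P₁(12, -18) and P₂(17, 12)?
Using the distance formula: d = sqrt((x₂-x₁)² + (y₂-y₁)²)
dx = 17 - 12 = 5
dy = 12 - (-18) = 30
d = sqrt(5² + 30²) = sqrt(25 + 900) = sqrt(925) = 30.41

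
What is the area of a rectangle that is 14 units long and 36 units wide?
Area = length * width
Area = 14 * 36
Area = 504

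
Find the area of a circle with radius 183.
Area = pi * r²
Area = pi * 183²
Area = pi * 33489
Area = 105208.80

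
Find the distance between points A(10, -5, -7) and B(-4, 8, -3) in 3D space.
d = √[(-14)² + (13)² + (4)²] = √381 = 19.52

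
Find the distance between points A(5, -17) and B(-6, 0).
Using the distance formula: d = sqrt((x₂-x₁)² + (y₂-y₁)²)
dx = (-6) - 5 = -11
dy = 0 - (-17) = 17
d = sqrt((-11)² + 17²) = sqrt(121 + 289) = sqrt(410) = 20.25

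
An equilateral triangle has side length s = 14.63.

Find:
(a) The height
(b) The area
(a) Height h = s·√3/2 = 14.63·√3/2 = 12.67
(b) Area = (√3/4)·s² = (√3/4)·14.63² = (√3/4)·214.037 = 92.68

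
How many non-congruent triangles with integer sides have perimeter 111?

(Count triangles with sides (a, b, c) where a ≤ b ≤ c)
With a ≤ b ≤ c and a + b + c = 111, the triangle inequality a + b > c gives c < 111/2, so c ≤ 55.
Iterate a from 1 to ⌊p/3⌋ = 37; for each a, b ranges from a to ⌊(p−a)/2⌋ with c = p − a − b, keeping only c ≥ b.
Triples: (1, 55, 55), (2, 54, 55), (3, 53, 55), …
Count = 271 triangles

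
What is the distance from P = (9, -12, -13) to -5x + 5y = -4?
d = |(-5)(9) + 5(-12) + 0(-13) - (-4)| / √((-5)² + 5² + 0²) = 101/√50 = 14.28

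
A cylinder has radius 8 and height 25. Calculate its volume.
Volume = pi * r² * h
Volume = pi * 8² * 25
Volume = pi * 64 * 25
Volume = pi * 1600
Volume = 5026.55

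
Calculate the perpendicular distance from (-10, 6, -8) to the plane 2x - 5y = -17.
d = |2(-10) + (-5)(6) + 0(-8) - (-17)| / √(2² + (-5)² + 0²) = 33/√29 = 6.128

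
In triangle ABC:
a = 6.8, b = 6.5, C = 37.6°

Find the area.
Using A = ½ab·sin(C):
A = ½·6.8·6.5·sin(37.6°) = ½·44.2·0.610145 = 13.48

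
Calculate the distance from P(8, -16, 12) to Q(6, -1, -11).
d = √[(-2)² + (15)² + (-23)²] = √758 = 27.53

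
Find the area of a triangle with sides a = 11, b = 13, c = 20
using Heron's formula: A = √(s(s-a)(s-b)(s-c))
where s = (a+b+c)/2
s = (11+13+20)/2 = 22
A = √(22·11·9·2) = √4356 = 66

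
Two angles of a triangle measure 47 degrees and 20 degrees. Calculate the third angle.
Sum of angles in a triangle = 180 degrees
Third angle = 180 - 47 - 20
Third angle = 113 degrees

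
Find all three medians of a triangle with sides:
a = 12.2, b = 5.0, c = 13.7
Using m_x = ½√(2y² + 2z² - x²):
m_a = ½√(2·5.0² + 2·13.7² - 12.2²) = ½√276.54 = 8.315
m_b = ½√(2·12.2² + 2·13.7² - 5.0²) = ½√648.06 = 12.73
m_c = ½√(2·12.2² + 2·5.0² - 13.7²) = ½√159.99 = 6.324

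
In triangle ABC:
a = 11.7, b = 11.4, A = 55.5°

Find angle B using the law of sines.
sin(B)/b = sin(A)/a
sin(B) = b·sin(A)/a = 11.4·sin(55.5°)/11.7 = 0.802995
B = arcsin(0.802995) = 53.42°  (b ≤ a, so B ≤ A and the acute solution is unique)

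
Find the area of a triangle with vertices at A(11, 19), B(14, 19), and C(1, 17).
Using the coordinate formula: Area = (1/2)|x₁(y₂-y₃) + x₂(y₃-y₁) + x₃(y₁-y₂)|
Area = (1/2)|11(19-17) + 14(17-19) + 1(19-19)|
Area = (1/2)|11*2 + 14*(-2) + 1*0|
Area = (1/2)|22 + (-28) + 0|
Area = (1/2)*6 = 3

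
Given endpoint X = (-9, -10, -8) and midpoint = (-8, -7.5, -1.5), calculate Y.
Y = (2×(-8) - (-9), 2×(-7.5) - (-10), 2×(-1.5) - (-8)) = (-7, -5, 5)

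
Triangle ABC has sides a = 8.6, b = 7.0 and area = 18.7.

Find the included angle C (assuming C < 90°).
Area = ½ab·sin(C)  →  sin(C) = 2·Area/(ab)
sin(C) = 2·18.7/(8.6·7.0) = 0.621262
C = arcsin(0.621262) = 38.41°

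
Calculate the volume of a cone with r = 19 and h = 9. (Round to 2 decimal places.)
Volume = (1/3) * pi * r² * h
Volume = (1/3) * pi * 19² * 9
Volume = (1/3) * pi * 361 * 9
Volume = (1/3) * pi * 3249
Volume = 3402.34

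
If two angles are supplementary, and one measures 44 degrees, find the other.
Supplementary angles sum to 180 degrees.
Other angle = 180 - 44
Other angle = 136 degrees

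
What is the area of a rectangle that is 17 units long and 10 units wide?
Area = length * width
Area = 17 * 10
Area = 170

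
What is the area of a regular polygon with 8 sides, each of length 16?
For a regular 8-gon with side length s = 16:
Apothem a = s / (2*tan(pi/8)) = 16 / (2*tan(pi/8)) ≈ 19.3137
Perimeter P = 8 * 16 = 128
Area = (1/2) * P * a = (1/2) * 128 * 19.3137 = 1236.08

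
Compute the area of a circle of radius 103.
Area = pi * r²
Area = pi * 103²
Area = pi * 10609
Area = 33329.16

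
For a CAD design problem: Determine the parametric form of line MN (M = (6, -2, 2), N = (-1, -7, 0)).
Direction vector d = N - M = (-7, -5, -2)
x = 6 - 7t, y = -2 - 5t, z = 2 - 2t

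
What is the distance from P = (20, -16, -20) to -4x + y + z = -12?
d = |(-4)(20) + 1(-16) + 1(-20) - (-12)| / √((-4)² + 1² + 1²) = 104/√18 = 24.51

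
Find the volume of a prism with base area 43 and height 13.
Volume = base area * height
Volume = 43 * 13
Volume = 559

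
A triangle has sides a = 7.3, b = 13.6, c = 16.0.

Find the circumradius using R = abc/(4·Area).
s = (a+b+c)/2 = 18.45
Area = √(s(s-a)(s-b)(s-c)) = √(18.45·11.15·4.85·2.45) = 49.4413
R = abc/(4·Area) = (7.3·13.6·16.0)/(4·49.4413) = 1588.48/197.7652 = 8.032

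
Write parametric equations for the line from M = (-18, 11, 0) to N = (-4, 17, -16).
Direction vector d = N - M = (14, 6, -16)
x = -18 + 14t, y = 11 + 6t, z = 0 - 16t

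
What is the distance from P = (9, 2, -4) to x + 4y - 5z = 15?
d = |1(9) + 4(2) + (-5)(-4) - (15)| / √(1² + 4² + (-5)²) = 22/√42 = 3.395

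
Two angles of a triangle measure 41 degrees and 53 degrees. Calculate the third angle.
Sum of angles in a triangle = 180 degrees
Third angle = 180 - 41 - 53
Third angle = 86 degrees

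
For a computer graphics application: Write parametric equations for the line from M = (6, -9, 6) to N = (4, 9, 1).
Direction vector d = N - M = (-2, 18, -5)
x = 6 - 2t, y = -9 + 18t, z = 6 - 5t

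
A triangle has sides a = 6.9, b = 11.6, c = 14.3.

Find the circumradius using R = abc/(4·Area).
s = (a+b+c)/2 = 16.4
Area = √(s(s-a)(s-b)(s-c)) = √(16.4·9.5·4.8·2.1) = 39.6291
R = abc/(4·Area) = (6.9·11.6·14.3)/(4·39.6291) = 1144.572/158.5164 = 7.221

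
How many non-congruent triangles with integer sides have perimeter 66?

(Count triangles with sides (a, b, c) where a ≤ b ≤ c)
With a ≤ b ≤ c and a + b + c = 66, the triangle inequality a + b > c gives c < 66/2, so c ≤ 32.
Iterate a from 1 to ⌊p/3⌋ = 22; for each a, b ranges from a to ⌊(p−a)/2⌋ with c = p − a − b, keeping only c ≥ b.
Triples: (2, 32, 32), (3, 31, 32), (4, 30, 32), …
Count = 91 triangles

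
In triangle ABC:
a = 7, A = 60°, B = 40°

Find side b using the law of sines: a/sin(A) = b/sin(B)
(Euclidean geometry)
b = a·sin(B)/sin(A) = 7·sin(40°)/sin(60°)
b = 7·0.642788/0.866025 = 5.196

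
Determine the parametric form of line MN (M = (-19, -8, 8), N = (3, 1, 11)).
Direction vector d = N - M = (22, 9, 3)
x = -19 + 22t, y = -8 + 9t, z = 8 + 3t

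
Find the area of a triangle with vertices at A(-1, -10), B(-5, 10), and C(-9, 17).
Using the coordinate formula: Area = (1/2)|x₁(y₂-y₃) + x₂(y₃-y₁) + x₃(y₁-y₂)|
Area = (1/2)|(-1)(10-17) + (-5)(17-(-10)) + (-9)((-10)-10)|
Area = (1/2)|(-1)*(-7) + (-5)*27 + (-9)*(-20)|
Area = (1/2)|7 + (-135) + 180|
Area = (1/2)*52 = 26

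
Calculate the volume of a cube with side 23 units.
Volume = s³
Volume = 23³
Volume = 12167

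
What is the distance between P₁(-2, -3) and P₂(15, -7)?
Using the distance formula: d = sqrt((x₂-x₁)² + (y₂-y₁)²)
dx = 15 - (-2) = 17
dy = (-7) - (-3) = -4
d = sqrt(17² + (-4)²) = sqrt(289 + 16) = sqrt(305) = 17.46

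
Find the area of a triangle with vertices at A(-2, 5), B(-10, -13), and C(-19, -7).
Using the coordinate formula: Area = (1/2)|x₁(y₂-y₃) + x₂(y₃-y₁) + x₃(y₁-y₂)|
Area = (1/2)|(-2)((-13)-(-7)) + (-10)((-7)-5) + (-19)(5-(-13))|
Area = (1/2)|(-2)*(-6) + (-10)*(-12) + (-19)*18|
Area = (1/2)|12 + 120 + (-342)|
Area = (1/2)*210 = 105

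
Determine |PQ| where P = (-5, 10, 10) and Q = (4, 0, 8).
d = √[(9)² + (-10)² + (-2)²] = √185 = 13.6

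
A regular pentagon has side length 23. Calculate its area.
For a regular 5-gon with side length s = 23:
Apothem a = s / (2*tan(pi/5)) = 23 / (2*tan(pi/5)) ≈ 15.8284
Perimeter P = 5 * 23 = 115
Area = (1/2) * P * a = (1/2) * 115 * 15.8284 = 910.13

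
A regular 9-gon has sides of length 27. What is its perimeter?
Perimeter = number of sides * side length
Perimeter = 9 * 27
Perimeter = 243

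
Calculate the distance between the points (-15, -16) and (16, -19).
Using the distance formula: d = sqrt((x₂-x₁)² + (y₂-y₁)²)
dx = 16 - (-15) = 31
dy = (-19) - (-16) = -3
d = sqrt(31² + (-3)²) = sqrt(961 + 9) = sqrt(970) = 31.14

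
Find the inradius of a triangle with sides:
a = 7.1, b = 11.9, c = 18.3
s = (a+b+c)/2 = (7.1+11.9+18.3)/2 = 18.65
Area = √(s(s-a)(s-b)(s-c)) = √(18.65·11.55·6.75·0.35) = 22.5588
r = Area/s = 22.5588/18.65 = 1.21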